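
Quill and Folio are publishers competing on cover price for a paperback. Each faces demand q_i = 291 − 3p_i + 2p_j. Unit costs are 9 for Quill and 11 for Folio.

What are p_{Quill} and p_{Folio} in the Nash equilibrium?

Quill's profit: π = (p_{Quill} − 9)(291 − 3p_{Quill} + 2p_{Folio}).
∂π/∂p_{Quill} = 318 − 6p_{Quill} + 2p_{Folio} = 0 ⇒ p_{Quill} = 53 + (1/3)p_{Folio}.
Similarly p_{Folio} = 54 + (1/3)p_{Quill}.
Plugging p_{Folio} into Quill's best response: p_{Quill} = 53 + (1/3)(54 + (1/3)p_{Quill}) ⇒ (8/9)p_{Quill} = 71, so p_{Quill} = 79.875.
Then p_{Folio} = 54 + (1/3)·79.875 = 80.625.

79.875, 80.625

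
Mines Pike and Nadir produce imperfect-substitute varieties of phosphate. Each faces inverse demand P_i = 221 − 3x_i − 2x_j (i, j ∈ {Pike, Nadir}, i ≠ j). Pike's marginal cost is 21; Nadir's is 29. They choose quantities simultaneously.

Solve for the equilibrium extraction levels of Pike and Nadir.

Mine Pike's profit: π = x_{Pike}(221 − 3x_{Pike} − 2x_{Nadir}) − 21x_{Pike}.
∂π/∂x_{Pike} = 200 − 6x_{Pike} − 2x_{Nadir} = 0 ⇒ x_{Pike} = 100/3 − (1/3)x_{Nadir}.
Similarly x_{Nadir} = 32 − (1/3)x_{Pike}.
Substituting the second reaction function into the first: x_{Pike} = 100/3 − (1/3)(32 − (1/3)x_{Pike}), which gives (8/9)x_{Pike} = 68/3 ⇒ x_{Pike} = 25.5.
Then x_{Nadir} = 32 − (1/3)·25.5 = 23.5.

25.5, 23.5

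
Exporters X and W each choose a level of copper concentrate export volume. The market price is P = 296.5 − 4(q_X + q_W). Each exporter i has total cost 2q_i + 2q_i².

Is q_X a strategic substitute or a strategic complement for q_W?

strategic substitutes

Exporter X's profit: π = q_X(296.5 − 4(q_X + q_W)) − 2q_X − 2q_X².
∂π/∂q_X = 294.5 − 12q_X − 4q_W = 0, so q_X = 589/24 − (1/3)q_W.
The best-response slope dq_X/dq_W = −1/3 < 0: the reaction function is downward-sloping, so the choices are strategic substitutes.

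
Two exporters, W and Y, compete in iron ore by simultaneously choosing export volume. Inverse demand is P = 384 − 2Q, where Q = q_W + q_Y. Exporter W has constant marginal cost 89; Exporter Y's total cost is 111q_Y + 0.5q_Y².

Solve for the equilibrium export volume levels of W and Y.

Exporter W's profit: π = q_W(384 − 2(q_W + q_Y)) − 89q_W.
∂π/∂q_W = 295 − 4q_W − 2q_Y = 0, so q_W = 73.75 − 0.5q_Y.
For Y: ∂π/∂q_Y = 273 − 5q_Y − 2q_W = 0 ⇒ q_Y = 54.6 − 0.4q_W.
Substituting the second reaction function into the first: q_W = 73.75 − 0.5(54.6 − 0.4q_W), which gives 0.8q_W = 46.45 ⇒ q_W = 58.0625.
Then q_Y = 54.6 − 0.4·58.0625 = 31.375.

58.0625, 31.375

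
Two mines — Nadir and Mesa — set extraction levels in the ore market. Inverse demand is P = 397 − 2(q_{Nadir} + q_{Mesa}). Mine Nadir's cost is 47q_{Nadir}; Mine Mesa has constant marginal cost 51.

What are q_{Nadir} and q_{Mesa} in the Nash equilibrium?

Mine Nadir's profit: π = q_{Nadir}(397 − 2(q_{Nadir} + q_{Mesa})) − 47q_{Nadir}.
∂π/∂q_{Nadir} = 350 − 4q_{Nadir} − 2q_{Mesa} = 0, so q_{Nadir} = 87.5 − 0.5q_{Mesa}.
By the same steps for Mesa: q_{Mesa} = 86.5 − 0.5q_{Nadir}.
Substituting the second reaction function into the first: q_{Nadir} = 87.5 − 0.5(86.5 − 0.5q_{Nadir}), which gives 0.75q_{Nadir} = 44.25 ⇒ q_{Nadir} = 59.
Then q_{Mesa} = 86.5 − 0.5·59 = 57.

59, 57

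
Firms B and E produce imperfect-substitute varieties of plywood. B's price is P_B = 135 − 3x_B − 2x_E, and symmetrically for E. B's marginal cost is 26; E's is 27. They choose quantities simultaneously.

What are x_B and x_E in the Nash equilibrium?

Firm B's profit: π = x_B(135 − 3x_B − 2x_E) − 26x_B.
∂π/∂x_B = 109 − 6x_B − 2x_E = 0 ⇒ x_B = 109/6 − (1/3)x_E.
Similarly x_E = 18 − (1/3)x_B.
Solving the two reaction functions simultaneously: (1 − (−1/3)(−1/3))x_B = 109/6 − (1/3)·18, so (8/9)x_B = 73/6 and x_B = 13.6875.
Then x_E = 18 − (1/3)·13.6875 = 13.4375.

13.6875, 13.4375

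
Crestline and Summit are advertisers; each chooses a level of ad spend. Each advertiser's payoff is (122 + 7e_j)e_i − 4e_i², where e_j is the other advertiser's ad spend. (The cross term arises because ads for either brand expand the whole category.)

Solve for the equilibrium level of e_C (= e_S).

122

Crestline's payoff is (122 + 7e_S)e_C − 4e_C².
∂π/∂e_C = 122 + 7e_S − 8e_C = 0, so e_C = 15.25 + 0.875e_S.
Setting e_C = e_S in the reaction function: e_C = 15.25 + 0.875e_C, so e_C = 15.25 / 0.125 = 122.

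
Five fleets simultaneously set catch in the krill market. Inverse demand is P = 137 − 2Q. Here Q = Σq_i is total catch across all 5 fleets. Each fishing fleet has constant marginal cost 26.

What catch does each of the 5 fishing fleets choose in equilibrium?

A representative fishing fleet's profit is π_i = q_i(137 − 2Q) − 26q_i, with Q = q_i + Σ_{j≠i} q_j.
First-order condition: 111 − 4q_i − 2Σ_{j≠i} q_j = 0.
In a symmetric equilibrium every fishing fleet chooses the same q, so Σ_{j≠i} q_j = 4q. The condition becomes 111 − 12q = 0, giving q = 111/12 = 9.25.

9.25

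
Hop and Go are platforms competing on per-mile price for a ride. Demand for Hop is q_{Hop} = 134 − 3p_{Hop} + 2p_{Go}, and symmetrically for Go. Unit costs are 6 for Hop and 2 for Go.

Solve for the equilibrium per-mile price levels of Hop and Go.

Hop's profit: π = (p_{Hop} − 6)(134 − 3p_{Hop} + 2p_{Go}).
∂π/∂p_{Hop} = 152 − 6p_{Hop} + 2p_{Go} = 0 ⇒ p_{Hop} = 76/3 + (1/3)p_{Go}.
Similarly p_{Go} = 70/3 + (1/3)p_{Hop}.
Substituting the second reaction function into the first: p_{Hop} = 76/3 + (1/3)(70/3 + (1/3)p_{Hop}), which gives (8/9)p_{Hop} = 298/9 ⇒ p_{Hop} = 37.25.
Then p_{Go} = 70/3 + (1/3)·37.25 = 35.75.

37.25, 35.75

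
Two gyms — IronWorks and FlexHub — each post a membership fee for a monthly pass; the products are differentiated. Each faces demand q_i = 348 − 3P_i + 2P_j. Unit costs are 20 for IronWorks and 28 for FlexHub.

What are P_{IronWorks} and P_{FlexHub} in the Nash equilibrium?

IronWorks's profit: π = (P_{IronWorks} − 20)(348 − 3P_{IronWorks} + 2P_{FlexHub}).
∂π/∂P_{IronWorks} = 408 − 6P_{IronWorks} + 2P_{FlexHub} = 0 ⇒ P_{IronWorks} = 68 + (1/3)P_{FlexHub}.
Similarly P_{FlexHub} = 72 + (1/3)P_{IronWorks}.
Plugging P_{FlexHub} into IronWorks's best response: P_{IronWorks} = 68 + (1/3)(72 + (1/3)P_{IronWorks}) ⇒ (8/9)P_{IronWorks} = 92, so P_{IronWorks} = 103.5.
Then P_{FlexHub} = 72 + (1/3)·103.5 = 106.5.

103.5, 106.5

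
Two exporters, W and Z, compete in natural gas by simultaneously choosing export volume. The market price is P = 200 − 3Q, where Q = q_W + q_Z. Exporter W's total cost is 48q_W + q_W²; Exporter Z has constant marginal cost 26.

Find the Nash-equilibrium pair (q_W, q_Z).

Exporter W's profit: π = q_W(200 − 3(q_W + q_Z)) − 48q_W − q_W².
∂π/∂q_W = 152 − 8q_W − 3q_Z = 0, so q_W = 19 − 0.375q_Z.
For Z: ∂π/∂q_Z = 174 − 6q_Z − 3q_W = 0 ⇒ q_Z = 29 − 0.5q_W.
Solving the two reaction functions simultaneously: (1 − (−0.375)(−0.5))q_W = 19 − 0.375·29, so 0.8125q_W = 8.125 and q_W = 10.
Then q_Z = 29 − 0.5·10 = 24.

10, 24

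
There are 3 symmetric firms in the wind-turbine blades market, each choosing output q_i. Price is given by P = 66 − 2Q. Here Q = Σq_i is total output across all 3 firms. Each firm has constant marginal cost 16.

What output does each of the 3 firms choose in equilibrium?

6.25

A representative firm's profit is π_i = q_i(66 − 2Q) − 16q_i, with Q = q_i + Σ_{j≠i} q_j.
First-order condition: 50 − 4q_i − 2Σ_{j≠i} q_j = 0.
In a symmetric equilibrium every firm chooses the same q, so Σ_{j≠i} q_j = 2q. The condition becomes 50 − 8q = 0, giving q = 50/8 = 6.25.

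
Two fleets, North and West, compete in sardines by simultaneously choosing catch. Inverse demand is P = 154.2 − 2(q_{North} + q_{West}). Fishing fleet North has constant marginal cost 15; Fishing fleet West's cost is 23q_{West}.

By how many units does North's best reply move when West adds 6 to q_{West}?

-3

Fishing fleet North's profit: π = q_{North}(154.2 − 2(q_{North} + q_{West})) − 15q_{North}.
∂π/∂q_{North} = 139.2 − 4q_{North} − 2q_{West} = 0, so q_{North} = 34.8 − 0.5q_{West}.
The reaction-function slope is −0.5, so a 6-unit rise in q_{West} moves q_{North} by −0.5 × 6 = −3. North's best response falls — the actions are strategic substitutes.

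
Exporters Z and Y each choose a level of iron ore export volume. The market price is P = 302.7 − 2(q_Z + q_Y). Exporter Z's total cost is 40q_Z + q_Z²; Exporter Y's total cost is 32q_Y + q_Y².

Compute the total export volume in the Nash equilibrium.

66.675

Exporter Z's profit: π = q_Z(302.7 − 2(q_Z + q_Y)) − 40q_Z − q_Z².
∂π/∂q_Z = 262.7 − 6q_Z − 2q_Y = 0, so q_Z = 2627/60 − (1/3)q_Y.
By the same steps for Y: q_Y = 2707/60 − (1/3)q_Z.
Solving the two reaction functions simultaneously: (1 − (−1/3)(−1/3))q_Z = 2627/60 − (1/3)·(2707/60), so (8/9)q_Z = 2587/90 and q_Z = 32.3375.
Then q_Y = 2707/60 − (1/3)·32.3375 = 34.3375.
Total export volume: 32.3375 + 34.3375 = 66.675.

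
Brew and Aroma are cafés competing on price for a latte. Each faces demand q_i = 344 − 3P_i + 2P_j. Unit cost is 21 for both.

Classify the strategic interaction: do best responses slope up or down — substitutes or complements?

Brew's profit: π = (P_{Brew} − 21)(344 − 3P_{Brew} + 2P_{Aroma}).
∂π/∂P_{Brew} = 407 − 6P_{Brew} + 2P_{Aroma} = 0 ⇒ P_{Brew} = 407/6 + (1/3)P_{Aroma}.
The best-response slope dP_{Brew}/dP_{Aroma} = 1/3 > 0: the reaction function is upward-sloping, so the choices are strategic complements.

strategic complements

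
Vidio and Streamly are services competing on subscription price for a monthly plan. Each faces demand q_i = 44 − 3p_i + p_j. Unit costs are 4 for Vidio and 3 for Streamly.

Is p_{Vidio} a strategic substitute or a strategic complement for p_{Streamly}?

Vidio's profit: π = (p_{Vidio} − 4)(44 − 3p_{Vidio} + p_{Streamly}).
∂π/∂p_{Vidio} = 56 − 6p_{Vidio} + p_{Streamly} = 0 ⇒ p_{Vidio} = 28/3 + (1/6)p_{Streamly}.
The best-response slope dp_{Vidio}/dp_{Streamly} = 1/6 > 0: the reaction function is upward-sloping, so the choices are strategic complements.

strategic complements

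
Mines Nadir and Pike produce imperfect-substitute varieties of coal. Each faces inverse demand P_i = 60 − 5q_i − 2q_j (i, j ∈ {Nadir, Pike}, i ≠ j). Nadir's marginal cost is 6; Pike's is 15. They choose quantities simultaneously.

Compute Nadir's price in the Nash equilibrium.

Mine Nadir's profit: π = q_{Nadir}(60 − 5q_{Nadir} − 2q_{Pike}) − 6q_{Nadir}.
∂π/∂q_{Nadir} = 54 − 10q_{Nadir} − 2q_{Pike} = 0 ⇒ q_{Nadir} = 5.4 − 0.2q_{Pike}.
Similarly q_{Pike} = 4.5 − 0.2q_{Nadir}.
Plugging q_{Pike} into Nadir's best response: q_{Nadir} = 5.4 − 0.2(4.5 − 0.2q_{Nadir}) ⇒ 0.96q_{Nadir} = 4.5, so q_{Nadir} = 4.6875.
Then q_{Pike} = 4.5 − 0.2·4.6875 = 3.5625.
P_{Nadir} = 60 − 5·4.6875 − 2·3.5625 = 29.4375.

29.4375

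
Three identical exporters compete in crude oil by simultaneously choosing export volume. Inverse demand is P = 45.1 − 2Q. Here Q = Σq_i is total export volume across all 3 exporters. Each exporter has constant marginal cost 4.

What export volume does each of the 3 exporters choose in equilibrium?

A representative exporter's profit is π_i = q_i(45.1 − 2Q) − 4q_i, with Q = q_i + Σ_{j≠i} q_j.
First-order condition: 41.1 − 4q_i − 2Σ_{j≠i} q_j = 0.
With identical exporters, set every q_j = q: then 41.1 − 4q − 4q = 0, i.e. q = 41.1/8 = 5.1375.

5.1375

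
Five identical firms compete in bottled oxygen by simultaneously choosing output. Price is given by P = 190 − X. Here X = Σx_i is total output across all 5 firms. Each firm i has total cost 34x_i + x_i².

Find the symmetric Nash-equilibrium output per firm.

19.5

A representative firm's profit is π_i = x_i(190 − X) − 34x_i − x_i², with X = x_i + Σ_{j≠i} x_j.
First-order condition: 156 − 4x_i − Σ_{j≠i} x_j = 0.
Imposing symmetry (x_j = x for all j) turns Σ_{j≠i} x_j into 4x, so 156 = 8x and x = 19.5.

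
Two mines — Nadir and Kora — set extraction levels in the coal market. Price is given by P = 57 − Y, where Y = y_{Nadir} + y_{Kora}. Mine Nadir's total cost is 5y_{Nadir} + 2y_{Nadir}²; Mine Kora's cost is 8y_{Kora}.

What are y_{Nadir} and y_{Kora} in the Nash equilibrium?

Mine Nadir's profit: π = y_{Nadir}(57 − (y_{Nadir} + y_{Kora})) − 5y_{Nadir} − 2y_{Nadir}².
∂π/∂y_{Nadir} = 52 − 6y_{Nadir} − y_{Kora} = 0, so y_{Nadir} = 26/3 − (1/6)y_{Kora}.
For Kora: ∂π/∂y_{Kora} = 49 − 2y_{Kora} − y_{Nadir} = 0 ⇒ y_{Kora} = 24.5 − 0.5y_{Nadir}.
Substituting the second reaction function into the first: y_{Nadir} = 26/3 − (1/6)(24.5 − 0.5y_{Nadir}), which gives (11/12)y_{Nadir} = 55/12 ⇒ y_{Nadir} = 5.
Then y_{Kora} = 24.5 − 0.5·5 = 22.

5, 22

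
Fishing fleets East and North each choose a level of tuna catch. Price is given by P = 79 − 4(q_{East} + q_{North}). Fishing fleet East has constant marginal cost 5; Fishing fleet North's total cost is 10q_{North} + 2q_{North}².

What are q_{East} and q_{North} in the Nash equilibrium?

7.65, 3.2

Fishing fleet East's profit: π = q_{East}(79 − 4(q_{East} + q_{North})) − 5q_{East}.
∂π/∂q_{East} = 74 − 8q_{East} − 4q_{North} = 0, so q_{East} = 9.25 − 0.5q_{North}.
For North: ∂π/∂q_{North} = 69 − 12q_{North} − 4q_{East} = 0 ⇒ q_{North} = 5.75 − (1/3)q_{East}.
Plugging q_{North} into East's best response: q_{East} = 9.25 − 0.5(5.75 − (1/3)q_{East}) ⇒ (5/6)q_{East} = 6.375, so q_{East} = 7.65.
Then q_{North} = 5.75 − (1/3)·7.65 = 3.2.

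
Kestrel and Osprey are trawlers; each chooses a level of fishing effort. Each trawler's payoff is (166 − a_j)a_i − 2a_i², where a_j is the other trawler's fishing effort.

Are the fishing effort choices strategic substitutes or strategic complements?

strategic substitutes

Kestrel's payoff is (166 − a_O)a_K − 2a_K².
∂π/∂a_K = 166 − a_O − 4a_K = 0, so a_K = 41.5 − 0.25a_O.
The best-response slope da_K/da_O = −0.25 < 0: the reaction function is downward-sloping, so the choices are strategic substitutes.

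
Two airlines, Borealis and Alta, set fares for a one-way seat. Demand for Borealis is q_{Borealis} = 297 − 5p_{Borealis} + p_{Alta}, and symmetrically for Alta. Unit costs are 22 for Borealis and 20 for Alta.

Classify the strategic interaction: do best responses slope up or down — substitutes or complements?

strategic complements

Borealis's profit: π = (p_{Borealis} − 22)(297 − 5p_{Borealis} + p_{Alta}).
∂π/∂p_{Borealis} = 407 − 10p_{Borealis} + p_{Alta} = 0 ⇒ p_{Borealis} = 40.7 + 0.1p_{Alta}.
The best-response slope dp_{Borealis}/dp_{Alta} = 0.1 > 0: the reaction function is upward-sloping, so the choices are strategic complements.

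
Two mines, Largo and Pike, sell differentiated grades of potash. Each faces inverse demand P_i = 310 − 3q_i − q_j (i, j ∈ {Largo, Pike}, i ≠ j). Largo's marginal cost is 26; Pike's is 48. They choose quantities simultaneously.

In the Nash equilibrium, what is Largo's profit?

5092.32

Mine Largo's profit: π = q_{Largo}(310 − 3q_{Largo} − q_{Pike}) − 26q_{Largo}.
∂π/∂q_{Largo} = 284 − 6q_{Largo} − q_{Pike} = 0 ⇒ q_{Largo} = 142/3 − (1/6)q_{Pike}.
Similarly q_{Pike} = 131/3 − (1/6)q_{Largo}.
Solving the two reaction functions simultaneously: (1 − (−1/6)(−1/6))q_{Largo} = 142/3 − (1/6)·(131/3), so (35/36)q_{Largo} = 721/18 and q_{Largo} = 41.2.
Then q_{Pike} = 131/3 − (1/6)·41.2 = 36.8.
P_{Largo} = 310 − 3·41.2 − 36.8 = 149.6.
Profit = (149.6 − 26)·41.2 = 5092.32.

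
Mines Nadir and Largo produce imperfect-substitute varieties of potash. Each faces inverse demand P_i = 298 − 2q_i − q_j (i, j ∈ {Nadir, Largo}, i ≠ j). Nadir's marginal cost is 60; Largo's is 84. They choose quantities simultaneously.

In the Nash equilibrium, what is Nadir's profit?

4841.28

Mine Nadir's profit: π = q_{Nadir}(298 − 2q_{Nadir} − q_{Largo}) − 60q_{Nadir}.
∂π/∂q_{Nadir} = 238 − 4q_{Nadir} − q_{Largo} = 0 ⇒ q_{Nadir} = 59.5 − 0.25q_{Largo}.
Similarly q_{Largo} = 53.5 − 0.25q_{Nadir}.
Solving the two reaction functions simultaneously: (1 − (−0.25)(−0.25))q_{Nadir} = 59.5 − 0.25·53.5, so 0.9375q_{Nadir} = 46.125 and q_{Nadir} = 49.2.
Then q_{Largo} = 53.5 − 0.25·49.2 = 41.2.
P_{Nadir} = 298 − 2·49.2 − 41.2 = 158.4.
Profit = (158.4 − 60)·49.2 = 4841.28.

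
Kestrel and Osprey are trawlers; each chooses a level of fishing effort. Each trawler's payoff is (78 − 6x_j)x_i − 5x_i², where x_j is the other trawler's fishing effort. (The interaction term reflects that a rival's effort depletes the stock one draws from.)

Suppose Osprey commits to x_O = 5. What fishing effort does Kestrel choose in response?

4.8

Kestrel's payoff is (78 − 6x_O)x_K − 5x_K².
∂π/∂x_K = 78 − 6x_O − 10x_K = 0, so x_K = 7.8 − 0.6x_O.
At x_O = 5: x_K = 7.8 − 0.6·5 = 4.8.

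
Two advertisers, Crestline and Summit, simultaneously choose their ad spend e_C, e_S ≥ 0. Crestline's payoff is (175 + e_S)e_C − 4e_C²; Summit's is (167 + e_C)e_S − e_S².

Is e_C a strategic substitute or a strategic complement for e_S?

Expanding Crestline's payoff: 175e_C + e_Se_C − 4e_C².
∂π/∂e_C = 175 + e_S − 8e_C = 0, so e_C = 21.875 + 0.125e_S.
The best-response slope de_C/de_S = 0.125 > 0: the reaction function is upward-sloping, so the choices are strategic complements.

strategic complements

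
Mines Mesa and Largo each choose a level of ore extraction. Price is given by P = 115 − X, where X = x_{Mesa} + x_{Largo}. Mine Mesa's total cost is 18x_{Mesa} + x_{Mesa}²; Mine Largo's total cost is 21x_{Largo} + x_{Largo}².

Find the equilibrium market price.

76.8

Mine Mesa's profit: π = x_{Mesa}(115 − (x_{Mesa} + x_{Largo})) − 18x_{Mesa} − x_{Mesa}².
∂π/∂x_{Mesa} = 97 − 4x_{Mesa} − x_{Largo} = 0, so x_{Mesa} = 24.25 − 0.25x_{Largo}.
By the same steps for Largo: x_{Largo} = 23.5 − 0.25x_{Mesa}.
Solving the two reaction functions simultaneously: (1 − (−0.25)(−0.25))x_{Mesa} = 24.25 − 0.25·23.5, so 0.9375x_{Mesa} = 18.375 and x_{Mesa} = 19.6.
Then x_{Largo} = 23.5 − 0.25·19.6 = 18.6.
Equilibrium price: P = 115 − 38.2 = 76.8.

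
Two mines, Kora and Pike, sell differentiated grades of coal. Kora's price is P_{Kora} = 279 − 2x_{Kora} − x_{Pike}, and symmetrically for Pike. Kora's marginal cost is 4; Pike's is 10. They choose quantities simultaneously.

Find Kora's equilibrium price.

114.8

Mine Kora's profit: π = x_{Kora}(279 − 2x_{Kora} − x_{Pike}) − 4x_{Kora}.
∂π/∂x_{Kora} = 275 − 4x_{Kora} − x_{Pike} = 0 ⇒ x_{Kora} = 68.75 − 0.25x_{Pike}.
Similarly x_{Pike} = 67.25 − 0.25x_{Kora}.
Substituting the second reaction function into the first: x_{Kora} = 68.75 − 0.25(67.25 − 0.25x_{Kora}), which gives 0.9375x_{Kora} = 51.9375 ⇒ x_{Kora} = 55.4.
Then x_{Pike} = 67.25 − 0.25·55.4 = 53.4.
P_{Kora} = 279 − 2·55.4 − 53.4 = 114.8.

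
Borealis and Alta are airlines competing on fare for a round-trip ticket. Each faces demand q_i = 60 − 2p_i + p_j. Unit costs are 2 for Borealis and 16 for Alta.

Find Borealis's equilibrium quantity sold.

42.4

Borealis's profit: π = (p_{Borealis} − 2)(60 − 2p_{Borealis} + p_{Alta}).
∂π/∂p_{Borealis} = 64 − 4p_{Borealis} + p_{Alta} = 0 ⇒ p_{Borealis} = 16 + 0.25p_{Alta}.
Similarly p_{Alta} = 23 + 0.25p_{Borealis}.
Substituting the second reaction function into the first: p_{Borealis} = 16 + 0.25(23 + 0.25p_{Borealis}), which gives 0.9375p_{Borealis} = 21.75 ⇒ p_{Borealis} = 23.2.
Then p_{Alta} = 23 + 0.25·23.2 = 28.8.
q_{Borealis} = 60 − 2·23.2 + 28.8 = 42.4.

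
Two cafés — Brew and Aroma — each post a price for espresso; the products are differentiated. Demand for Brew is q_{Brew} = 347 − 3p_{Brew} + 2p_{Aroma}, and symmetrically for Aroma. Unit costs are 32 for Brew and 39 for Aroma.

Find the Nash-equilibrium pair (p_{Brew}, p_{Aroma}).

112.0625, 114.6875

Brew's profit: π = (p_{Brew} − 32)(347 − 3p_{Brew} + 2p_{Aroma}).
∂π/∂p_{Brew} = 443 − 6p_{Brew} + 2p_{Aroma} = 0 ⇒ p_{Brew} = 443/6 + (1/3)p_{Aroma}.
Similarly p_{Aroma} = 232/3 + (1/3)p_{Brew}.
Plugging p_{Aroma} into Brew's best response: p_{Brew} = 443/6 + (1/3)(232/3 + (1/3)p_{Brew}) ⇒ (8/9)p_{Brew} = 1793/18, so p_{Brew} = 112.0625.
Then p_{Aroma} = 232/3 + (1/3)·112.0625 = 114.6875.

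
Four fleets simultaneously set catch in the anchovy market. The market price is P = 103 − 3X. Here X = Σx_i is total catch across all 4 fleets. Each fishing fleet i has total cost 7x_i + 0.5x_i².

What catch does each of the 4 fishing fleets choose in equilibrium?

A representative fishing fleet's profit is π_i = x_i(103 − 3X) − 7x_i − 0.5x_i², with X = x_i + Σ_{j≠i} x_j.
First-order condition: 96 − 7x_i − 3Σ_{j≠i} x_j = 0.
Imposing symmetry (x_j = x for all j) turns Σ_{j≠i} x_j into 3x, so 96 = 16x and x = 6.

6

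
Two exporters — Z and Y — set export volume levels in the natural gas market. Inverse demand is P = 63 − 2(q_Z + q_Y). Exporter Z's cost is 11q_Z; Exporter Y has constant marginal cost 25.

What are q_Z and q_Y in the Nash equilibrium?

Exporter Z's profit: π = q_Z(63 − 2(q_Z + q_Y)) − 11q_Z.
∂π/∂q_Z = 52 − 4q_Z − 2q_Y = 0, so q_Z = 13 − 0.5q_Y.
By the same steps for Y: q_Y = 9.5 − 0.5q_Z.
Solving the two reaction functions simultaneously: (1 − (−0.5)(−0.5))q_Z = 13 − 0.5·9.5, so 0.75q_Z = 8.25 and q_Z = 11.
Then q_Y = 9.5 − 0.5·11 = 4.

11, 4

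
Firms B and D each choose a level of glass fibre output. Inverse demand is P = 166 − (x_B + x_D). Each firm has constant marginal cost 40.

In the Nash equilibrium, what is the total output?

Firm B's profit: π = x_B(166 − (x_B + x_D)) − 40x_B.
∂π/∂x_B = 126 − 2x_B − x_D = 0, so x_B = 63 − 0.5x_D.
Setting x_B = x_D in the reaction function: x_B = 63 − 0.5x_B, so x_B = 63 / 1.5 = 42.
Total output: 42 + 42 = 84.

84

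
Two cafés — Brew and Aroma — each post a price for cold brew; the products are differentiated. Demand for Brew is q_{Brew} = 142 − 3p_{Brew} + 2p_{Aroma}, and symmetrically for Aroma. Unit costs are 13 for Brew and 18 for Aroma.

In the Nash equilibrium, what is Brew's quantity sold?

99.5625

Brew's profit: π = (p_{Brew} − 13)(142 − 3p_{Brew} + 2p_{Aroma}).
∂π/∂p_{Brew} = 181 − 6p_{Brew} + 2p_{Aroma} = 0 ⇒ p_{Brew} = 181/6 + (1/3)p_{Aroma}.
Similarly p_{Aroma} = 98/3 + (1/3)p_{Brew}.
Solving the two reaction functions simultaneously: (1 − (1/3)(1/3))p_{Brew} = 181/6 + (1/3)·(98/3), so (8/9)p_{Brew} = 739/18 and p_{Brew} = 46.1875.
Then p_{Aroma} = 98/3 + (1/3)·46.1875 = 48.0625.
q_{Brew} = 142 − 3·46.1875 + 2·48.0625 = 99.5625.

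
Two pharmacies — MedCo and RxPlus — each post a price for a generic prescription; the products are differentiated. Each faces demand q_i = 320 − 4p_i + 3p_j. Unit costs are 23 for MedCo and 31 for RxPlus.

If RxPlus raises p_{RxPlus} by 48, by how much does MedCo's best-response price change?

18

MedCo's profit: π = (p_{MedCo} − 23)(320 − 4p_{MedCo} + 3p_{RxPlus}).
∂π/∂p_{MedCo} = 412 − 8p_{MedCo} + 3p_{RxPlus} = 0 ⇒ p_{MedCo} = 51.5 + 0.375p_{RxPlus}.
The reaction-function slope is 0.375, so a 48-unit rise in p_{RxPlus} moves p_{MedCo} by 0.375 × 48 = 18. MedCo's best response rises — the actions are strategic complements.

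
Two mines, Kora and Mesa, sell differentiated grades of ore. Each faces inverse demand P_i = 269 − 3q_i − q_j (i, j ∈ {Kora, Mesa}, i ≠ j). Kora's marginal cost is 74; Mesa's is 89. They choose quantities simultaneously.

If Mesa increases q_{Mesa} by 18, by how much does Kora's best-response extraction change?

Mine Kora's profit: π = q_{Kora}(269 − 3q_{Kora} − q_{Mesa}) − 74q_{Kora}.
∂π/∂q_{Kora} = 195 − 6q_{Kora} − q_{Mesa} = 0 ⇒ q_{Kora} = 32.5 − (1/6)q_{Mesa}.
The reaction-function slope is −1/6, so an 18-unit rise in q_{Mesa} moves q_{Kora} by −1/6 × 18 = −3. Kora's best response falls — the actions are strategic substitutes.

-3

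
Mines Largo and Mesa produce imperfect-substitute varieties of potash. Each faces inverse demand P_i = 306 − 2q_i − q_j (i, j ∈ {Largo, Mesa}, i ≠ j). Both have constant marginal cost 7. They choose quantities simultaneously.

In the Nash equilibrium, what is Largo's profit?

7152.08

Mine Largo's profit: π = q_{Largo}(306 − 2q_{Largo} − q_{Mesa}) − 7q_{Largo}.
∂π/∂q_{Largo} = 299 − 4q_{Largo} − q_{Mesa} = 0 ⇒ q_{Largo} = 74.75 − 0.25q_{Mesa}.
By symmetry q_{Mesa} = q_{Largo}; substituting into the reaction function, 1.25q_{Largo} = 74.75 and q_{Largo} = 59.8.
P_{Largo} = 306 − 2·59.8 − 59.8 = 126.6.
Profit = (126.6 − 7)·59.8 = 7152.08.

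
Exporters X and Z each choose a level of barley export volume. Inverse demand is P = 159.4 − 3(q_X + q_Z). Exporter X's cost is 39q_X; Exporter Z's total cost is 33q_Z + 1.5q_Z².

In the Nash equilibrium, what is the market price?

Exporter X's profit: π = q_X(159.4 − 3(q_X + q_Z)) − 39q_X.
∂π/∂q_X = 120.4 − 6q_X − 3q_Z = 0, so q_X = 301/15 − 0.5q_Z.
For Z: ∂π/∂q_Z = 126.4 − 9q_Z − 3q_X = 0 ⇒ q_Z = 632/45 − (1/3)q_X.
Solving the two reaction functions simultaneously: (1 − (−0.5)(−1/3))q_X = 301/15 − 0.5·(632/45), so (5/6)q_X = 587/45 and q_X = 1174/75.
Then q_Z = 632/45 − (1/3)·(1174/75) = 662/75.
Equilibrium price: P = 159.4 − 3·24.48 = 85.96.

85.96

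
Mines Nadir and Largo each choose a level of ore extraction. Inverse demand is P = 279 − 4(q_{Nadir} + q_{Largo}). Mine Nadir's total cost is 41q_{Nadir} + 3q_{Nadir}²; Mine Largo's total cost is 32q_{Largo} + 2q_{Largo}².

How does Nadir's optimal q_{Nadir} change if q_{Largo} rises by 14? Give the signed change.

-4

Mine Nadir's profit: π = q_{Nadir}(279 − 4(q_{Nadir} + q_{Largo})) − 41q_{Nadir} − 3q_{Nadir}².
∂π/∂q_{Nadir} = 238 − 14q_{Nadir} − 4q_{Largo} = 0, so q_{Nadir} = 17 − (2/7)q_{Largo}.
The reaction-function slope is −2/7, so a 14-unit rise in q_{Largo} moves q_{Nadir} by −2/7 × 14 = −4. Nadir's best response falls — the actions are strategic substitutes.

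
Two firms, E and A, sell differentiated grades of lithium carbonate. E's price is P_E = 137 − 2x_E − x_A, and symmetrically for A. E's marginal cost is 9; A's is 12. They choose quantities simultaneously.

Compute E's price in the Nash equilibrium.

Firm E's profit: π = x_E(137 − 2x_E − x_A) − 9x_E.
∂π/∂x_E = 128 − 4x_E − x_A = 0 ⇒ x_E = 32 − 0.25x_A.
Similarly x_A = 31.25 − 0.25x_E.
Plugging x_A into E's best response: x_E = 32 − 0.25(31.25 − 0.25x_E) ⇒ 0.9375x_E = 24.1875, so x_E = 25.8.
Then x_A = 31.25 − 0.25·25.8 = 24.8.
P_E = 137 − 2·25.8 − 24.8 = 60.6.

60.6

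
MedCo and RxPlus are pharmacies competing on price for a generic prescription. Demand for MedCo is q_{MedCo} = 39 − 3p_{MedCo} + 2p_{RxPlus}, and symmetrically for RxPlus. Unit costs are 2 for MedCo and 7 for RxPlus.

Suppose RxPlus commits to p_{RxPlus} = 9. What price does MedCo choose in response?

10.5

MedCo's profit: π = (p_{MedCo} − 2)(39 − 3p_{MedCo} + 2p_{RxPlus}).
∂π/∂p_{MedCo} = 45 − 6p_{MedCo} + 2p_{RxPlus} = 0 ⇒ p_{MedCo} = 7.5 + (1/3)p_{RxPlus}.
At p_{RxPlus} = 9: p_{MedCo} = 7.5 + (1/3)·9 = 10.5.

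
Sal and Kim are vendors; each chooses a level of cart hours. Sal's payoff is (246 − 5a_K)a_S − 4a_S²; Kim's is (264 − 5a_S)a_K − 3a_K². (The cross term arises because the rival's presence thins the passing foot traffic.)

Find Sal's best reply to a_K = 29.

12.625

Expanding Sal's payoff: 246a_S − 5a_Ka_S − 4a_S².
∂π/∂a_S = 246 − 5a_K − 8a_S = 0, so a_S = 30.75 − 0.625a_K.
At a_K = 29: a_S = 30.75 − 0.625·29 = 12.625.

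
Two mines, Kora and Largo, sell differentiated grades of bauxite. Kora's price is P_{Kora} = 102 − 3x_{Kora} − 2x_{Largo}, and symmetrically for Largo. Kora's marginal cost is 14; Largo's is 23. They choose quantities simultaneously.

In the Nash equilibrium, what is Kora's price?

48.6875

Mine Kora's profit: π = x_{Kora}(102 − 3x_{Kora} − 2x_{Largo}) − 14x_{Kora}.
∂π/∂x_{Kora} = 88 − 6x_{Kora} − 2x_{Largo} = 0 ⇒ x_{Kora} = 44/3 − (1/3)x_{Largo}.
Similarly x_{Largo} = 79/6 − (1/3)x_{Kora}.
Plugging x_{Largo} into Kora's best response: x_{Kora} = 44/3 − (1/3)(79/6 − (1/3)x_{Kora}) ⇒ (8/9)x_{Kora} = 185/18, so x_{Kora} = 11.5625.
Then x_{Largo} = 79/6 − (1/3)·11.5625 = 9.3125.
P_{Kora} = 102 − 3·11.5625 − 2·9.3125 = 48.6875.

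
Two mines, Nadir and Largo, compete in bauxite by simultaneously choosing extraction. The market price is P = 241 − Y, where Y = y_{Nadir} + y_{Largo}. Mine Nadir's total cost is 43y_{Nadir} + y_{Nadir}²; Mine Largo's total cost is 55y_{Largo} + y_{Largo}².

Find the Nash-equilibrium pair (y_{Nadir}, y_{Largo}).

40.4, 36.4

Mine Nadir's profit: π = y_{Nadir}(241 − (y_{Nadir} + y_{Largo})) − 43y_{Nadir} − y_{Nadir}².
∂π/∂y_{Nadir} = 198 − 4y_{Nadir} − y_{Largo} = 0, so y_{Nadir} = 49.5 − 0.25y_{Largo}.
By the same steps for Largo: y_{Largo} = 46.5 − 0.25y_{Nadir}.
Plugging y_{Largo} into Nadir's best response: y_{Nadir} = 49.5 − 0.25(46.5 − 0.25y_{Nadir}) ⇒ 0.9375y_{Nadir} = 37.875, so y_{Nadir} = 40.4.
Then y_{Largo} = 46.5 − 0.25·40.4 = 36.4.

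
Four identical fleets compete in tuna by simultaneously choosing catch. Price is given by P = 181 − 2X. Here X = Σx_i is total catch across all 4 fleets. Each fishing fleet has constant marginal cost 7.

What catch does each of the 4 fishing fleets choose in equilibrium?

17.4

A representative fishing fleet's profit is π_i = x_i(181 − 2X) − 7x_i, with X = x_i + Σ_{j≠i} x_j.
First-order condition: 174 − 4x_i − 2Σ_{j≠i} x_j = 0.
With identical fishing fleets, set every x_j = x: then 174 − 4x − 6x = 0, i.e. x = 174/10 = 17.4.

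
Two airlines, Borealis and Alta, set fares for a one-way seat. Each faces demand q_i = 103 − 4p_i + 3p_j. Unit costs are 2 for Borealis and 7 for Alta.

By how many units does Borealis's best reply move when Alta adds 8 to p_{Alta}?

Borealis's profit: π = (p_{Borealis} − 2)(103 − 4p_{Borealis} + 3p_{Alta}).
∂π/∂p_{Borealis} = 111 − 8p_{Borealis} + 3p_{Alta} = 0 ⇒ p_{Borealis} = 13.875 + 0.375p_{Alta}.
The reaction-function slope is 0.375, so an 8-unit rise in p_{Alta} moves p_{Borealis} by 0.375 × 8 = 3. Borealis's best response rises — the actions are strategic complements.

3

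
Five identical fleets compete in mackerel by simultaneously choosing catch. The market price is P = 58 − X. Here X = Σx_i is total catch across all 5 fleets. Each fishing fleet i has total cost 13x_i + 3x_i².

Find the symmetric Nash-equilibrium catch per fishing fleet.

A representative fishing fleet's profit is π_i = x_i(58 − X) − 13x_i − 3x_i², with X = x_i + Σ_{j≠i} x_j.
First-order condition: 45 − 8x_i − Σ_{j≠i} x_j = 0.
Imposing symmetry (x_j = x for all j) turns Σ_{j≠i} x_j into 4x, so 45 = 12x and x = 3.75.

3.75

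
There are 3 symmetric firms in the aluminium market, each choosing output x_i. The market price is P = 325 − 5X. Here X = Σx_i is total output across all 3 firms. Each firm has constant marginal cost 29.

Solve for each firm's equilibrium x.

A representative firm's profit is π_i = x_i(325 − 5X) − 29x_i, with X = x_i + Σ_{j≠i} x_j.
First-order condition: 296 − 10x_i − 5Σ_{j≠i} x_j = 0.
Imposing symmetry (x_j = x for all j) turns Σ_{j≠i} x_j into 2x, so 296 = 20x and x = 14.8.

14.8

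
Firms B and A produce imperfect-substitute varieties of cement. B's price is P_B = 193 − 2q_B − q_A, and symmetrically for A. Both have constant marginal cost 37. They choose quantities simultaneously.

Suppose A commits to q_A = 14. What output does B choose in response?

Firm B's profit: π = q_B(193 − 2q_B − q_A) − 37q_B.
∂π/∂q_B = 156 − 4q_B − q_A = 0 ⇒ q_B = 39 − 0.25q_A.
At q_A = 14: q_B = 39 − 0.25·14 = 35.5.

35.5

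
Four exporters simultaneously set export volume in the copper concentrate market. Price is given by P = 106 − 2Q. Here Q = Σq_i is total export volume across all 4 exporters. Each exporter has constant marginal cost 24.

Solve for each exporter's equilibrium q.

A representative exporter's profit is π_i = q_i(106 − 2Q) − 24q_i, with Q = q_i + Σ_{j≠i} q_j.
First-order condition: 82 − 4q_i − 2Σ_{j≠i} q_j = 0.
In a symmetric equilibrium every exporter chooses the same q, so Σ_{j≠i} q_j = 3q. The condition becomes 82 − 10q = 0, giving q = 82/10 = 8.2.

8.2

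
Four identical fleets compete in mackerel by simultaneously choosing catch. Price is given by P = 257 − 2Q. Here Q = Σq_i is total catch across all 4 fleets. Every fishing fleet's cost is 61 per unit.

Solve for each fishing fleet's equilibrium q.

A representative fishing fleet's profit is π_i = q_i(257 − 2Q) − 61q_i, with Q = q_i + Σ_{j≠i} q_j.
First-order condition: 196 − 4q_i − 2Σ_{j≠i} q_j = 0.
With identical fishing fleets, set every q_j = q: then 196 − 4q − 6q = 0, i.e. q = 196/10 = 19.6.

19.6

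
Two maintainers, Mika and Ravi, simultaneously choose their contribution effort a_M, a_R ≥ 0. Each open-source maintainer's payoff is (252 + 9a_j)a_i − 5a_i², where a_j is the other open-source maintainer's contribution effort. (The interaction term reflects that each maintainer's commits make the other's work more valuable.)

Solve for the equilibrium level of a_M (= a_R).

252

Mika's payoff is (252 + 9a_R)a_M − 5a_M².
∂π/∂a_M = 252 + 9a_R − 10a_M = 0, so a_M = 25.2 + 0.9a_R.
The game is symmetric, so in equilibrium a_R = a_M: the reaction function gives 0.1a_M = 25.2, hence a_M = 252.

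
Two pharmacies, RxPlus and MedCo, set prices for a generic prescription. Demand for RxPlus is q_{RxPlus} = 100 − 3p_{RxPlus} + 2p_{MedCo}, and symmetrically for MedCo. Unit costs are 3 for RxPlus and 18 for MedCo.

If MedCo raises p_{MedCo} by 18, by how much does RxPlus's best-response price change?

6

RxPlus's profit: π = (p_{RxPlus} − 3)(100 − 3p_{RxPlus} + 2p_{MedCo}).
∂π/∂p_{RxPlus} = 109 − 6p_{RxPlus} + 2p_{MedCo} = 0 ⇒ p_{RxPlus} = 109/6 + (1/3)p_{MedCo}.
The reaction-function slope is 1/3, so an 18-unit rise in p_{MedCo} moves p_{RxPlus} by 1/3 × 18 = 6. RxPlus's best response rises — the actions are strategic complements.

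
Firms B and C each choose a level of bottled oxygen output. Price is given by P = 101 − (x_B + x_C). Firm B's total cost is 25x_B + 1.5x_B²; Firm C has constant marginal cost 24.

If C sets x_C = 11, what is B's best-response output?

Firm B's profit: π = x_B(101 − (x_B + x_C)) − 25x_B − 1.5x_B².
∂π/∂x_B = 76 − 5x_B − x_C = 0, so x_B = 15.2 − 0.2x_C.
At x_C = 11: x_B = 15.2 − 0.2·11 = 13.

13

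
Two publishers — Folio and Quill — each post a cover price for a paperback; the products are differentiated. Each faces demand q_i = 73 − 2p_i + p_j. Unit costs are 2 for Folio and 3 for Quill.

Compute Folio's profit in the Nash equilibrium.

Folio's profit: π = (p_{Folio} − 2)(73 − 2p_{Folio} + p_{Quill}).
∂π/∂p_{Folio} = 77 − 4p_{Folio} + p_{Quill} = 0 ⇒ p_{Folio} = 19.25 + 0.25p_{Quill}.
Similarly p_{Quill} = 19.75 + 0.25p_{Folio}.
Solving the two reaction functions simultaneously: (1 − (0.25)(0.25))p_{Folio} = 19.25 + 0.25·19.75, so 0.9375p_{Folio} = 24.1875 and p_{Folio} = 25.8.
Then p_{Quill} = 19.75 + 0.25·25.8 = 26.2.
q_{Folio} = 73 − 2·25.8 + 26.2 = 47.6.
Profit = (25.8 − 2)·47.6 = 1132.88.

1132.88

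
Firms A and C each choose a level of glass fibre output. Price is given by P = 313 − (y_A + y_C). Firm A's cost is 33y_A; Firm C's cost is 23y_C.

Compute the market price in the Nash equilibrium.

Firm A's profit: π = y_A(313 − (y_A + y_C)) − 33y_A.
∂π/∂y_A = 280 − 2y_A − y_C = 0, so y_A = 140 − 0.5y_C.
By the same steps for C: y_C = 145 − 0.5y_A.
Plugging y_C into A's best response: y_A = 140 − 0.5(145 − 0.5y_A) ⇒ 0.75y_A = 67.5, so y_A = 90.
Then y_C = 145 − 0.5·90 = 100.
Equilibrium price: P = 313 − 190 = 123.

123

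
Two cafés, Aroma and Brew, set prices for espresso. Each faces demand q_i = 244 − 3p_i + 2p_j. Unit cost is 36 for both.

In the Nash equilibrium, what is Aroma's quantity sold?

Aroma's profit: π = (p_{Aroma} − 36)(244 − 3p_{Aroma} + 2p_{Brew}).
∂π/∂p_{Aroma} = 352 − 6p_{Aroma} + 2p_{Brew} = 0 ⇒ p_{Aroma} = 176/3 + (1/3)p_{Brew}.
The game is symmetric, so in equilibrium p_{Brew} = p_{Aroma}: the reaction function gives (2/3)p_{Aroma} = 176/3, hence p_{Aroma} = 88.
q_{Aroma} = 244 − 3·88 + 2·88 = 156.

156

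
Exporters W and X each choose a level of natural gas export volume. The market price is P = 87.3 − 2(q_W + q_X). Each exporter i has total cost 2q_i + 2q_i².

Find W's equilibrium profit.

Exporter W's profit: π = q_W(87.3 − 2(q_W + q_X)) − 2q_W − 2q_W².
∂π/∂q_W = 85.3 − 8q_W − 2q_X = 0, so q_W = 10.6625 − 0.25q_X.
By symmetry q_X = q_W; substituting into the reaction function, 1.25q_W = 10.6625 and q_W = 8.53.
Price P = 87.3 − 2·17.06 = 53.18.
W's profit: (53.18 − 2)·8.53 − 2(8.53)² = 291.0436.

291.0436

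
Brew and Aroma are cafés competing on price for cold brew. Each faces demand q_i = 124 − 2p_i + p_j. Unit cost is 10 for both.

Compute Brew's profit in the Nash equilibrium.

2888

Brew's profit: π = (p_{Brew} − 10)(124 − 2p_{Brew} + p_{Aroma}).
∂π/∂p_{Brew} = 144 − 4p_{Brew} + p_{Aroma} = 0 ⇒ p_{Brew} = 36 + 0.25p_{Aroma}.
The game is symmetric, so in equilibrium p_{Aroma} = p_{Brew}: the reaction function gives 0.75p_{Brew} = 36, hence p_{Brew} = 48.
q_{Brew} = 124 − 2·48 + 48 = 76.
Profit = (48 − 10)·76 = 2888.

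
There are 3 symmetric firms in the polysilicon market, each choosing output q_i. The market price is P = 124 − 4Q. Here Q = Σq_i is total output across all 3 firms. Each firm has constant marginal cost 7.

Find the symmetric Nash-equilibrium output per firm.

A representative firm's profit is π_i = q_i(124 − 4Q) − 7q_i, with Q = q_i + Σ_{j≠i} q_j.
First-order condition: 117 − 8q_i − 4Σ_{j≠i} q_j = 0.
With identical firms, set every q_j = q: then 117 − 8q − 8q = 0, i.e. q = 117/16 = 7.3125.

7.3125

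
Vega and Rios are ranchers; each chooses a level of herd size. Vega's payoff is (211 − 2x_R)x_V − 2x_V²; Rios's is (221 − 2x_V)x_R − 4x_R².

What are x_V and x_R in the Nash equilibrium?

Expanding Vega's payoff: 211x_V − 2x_Rx_V − 2x_V².
∂π/∂x_V = 211 − 2x_R − 4x_V = 0, so x_V = 52.75 − 0.5x_R.
Likewise for Rios: x_R = 27.625 − 0.25x_V.
Solving the two reaction functions simultaneously: (1 − (−0.5)(−0.25))x_V = 52.75 − 0.5·27.625, so 0.875x_V = 38.9375 and x_V = 44.5.
Then x_R = 27.625 − 0.25·44.5 = 16.5.

44.5, 16.5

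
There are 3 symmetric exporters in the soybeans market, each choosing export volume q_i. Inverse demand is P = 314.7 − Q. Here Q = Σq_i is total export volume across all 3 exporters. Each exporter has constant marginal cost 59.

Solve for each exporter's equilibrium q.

63.925

A representative exporter's profit is π_i = q_i(314.7 − Q) − 59q_i, with Q = q_i + Σ_{j≠i} q_j.
First-order condition: 255.7 − 2q_i − Σ_{j≠i} q_j = 0.
Imposing symmetry (q_j = q for all j) turns Σ_{j≠i} q_j into 2q, so 255.7 = 4q and q = 63.925.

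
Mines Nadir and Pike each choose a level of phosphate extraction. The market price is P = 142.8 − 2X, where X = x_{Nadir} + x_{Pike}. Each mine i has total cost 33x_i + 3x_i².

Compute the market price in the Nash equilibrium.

106.2

Mine Nadir's profit: π = x_{Nadir}(142.8 − 2(x_{Nadir} + x_{Pike})) − 33x_{Nadir} − 3x_{Nadir}².
∂π/∂x_{Nadir} = 109.8 − 10x_{Nadir} − 2x_{Pike} = 0, so x_{Nadir} = 10.98 − 0.2x_{Pike}.
Setting x_{Nadir} = x_{Pike} in the reaction function: x_{Nadir} = 10.98 − 0.2x_{Nadir}, so x_{Nadir} = 10.98 / 1.2 = 9.15.
Equilibrium price: P = 142.8 − 2·18.3 = 106.2.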